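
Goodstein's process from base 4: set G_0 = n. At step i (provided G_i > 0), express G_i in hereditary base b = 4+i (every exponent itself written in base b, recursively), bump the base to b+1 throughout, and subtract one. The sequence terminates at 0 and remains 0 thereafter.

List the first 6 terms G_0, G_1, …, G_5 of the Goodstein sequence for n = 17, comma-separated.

17, 25, 35, 39, 43, 47

17 —HB4→ 4^2 + 1 —bump→ 5^2 + 1 = 26 —(−1)→ 25
25 —HB5→ 5^2 —bump→ 6^2 = 36 —(−1)→ 35
35 —HB6→ 5·6 + 5 —bump→ 5·7 + 5 = 40 —(−1)→ 39
39 —HB7→ 5·7 + 4 —bump→ 5·8 + 4 = 44 —(−1)→ 43
43 —HB8→ 5·8 + 3 —bump→ 5·9 + 3 = 48 —(−1)→ 47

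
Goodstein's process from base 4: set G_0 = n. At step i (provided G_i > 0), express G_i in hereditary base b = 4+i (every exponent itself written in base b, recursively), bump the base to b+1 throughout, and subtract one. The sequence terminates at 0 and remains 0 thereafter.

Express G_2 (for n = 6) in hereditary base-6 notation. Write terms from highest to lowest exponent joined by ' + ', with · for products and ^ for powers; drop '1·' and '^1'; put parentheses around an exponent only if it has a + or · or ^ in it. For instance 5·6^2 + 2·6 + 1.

6

6 —HB4→ 4 + 2 —bump→ 5 + 2 = 7 —(−1)→ 6
6 —HB5→ 5 + 1 —bump→ 6 + 1 = 7 —(−1)→ 6
6 —HB6→ 6 —bump→ 7 = 7 —(−1)→ 6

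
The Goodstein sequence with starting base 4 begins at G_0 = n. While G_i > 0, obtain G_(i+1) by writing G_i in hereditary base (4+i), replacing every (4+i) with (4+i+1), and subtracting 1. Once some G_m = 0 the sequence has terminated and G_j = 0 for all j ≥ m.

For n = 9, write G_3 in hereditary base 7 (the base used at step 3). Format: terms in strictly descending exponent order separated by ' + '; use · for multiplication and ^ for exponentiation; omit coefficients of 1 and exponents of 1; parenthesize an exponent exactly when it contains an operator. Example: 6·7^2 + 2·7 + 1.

7 + 4

step 0: 9 = 2·4 + 1; sub 5 for 4: 2·5 + 1; = 11; G_1 = 11−1 = 10
step 1: 10 = 2·5; sub 6 for 5: 2·6; = 12; G_2 = 12−1 = 11
step 2: 11 = 6 + 5; sub 7 for 6: 7 + 5; = 12; G_3 = 12−1 = 11
step 3: 11 = 7 + 4; sub 8 for 7: 8 + 4; = 12; G_4 = 12−1 = 11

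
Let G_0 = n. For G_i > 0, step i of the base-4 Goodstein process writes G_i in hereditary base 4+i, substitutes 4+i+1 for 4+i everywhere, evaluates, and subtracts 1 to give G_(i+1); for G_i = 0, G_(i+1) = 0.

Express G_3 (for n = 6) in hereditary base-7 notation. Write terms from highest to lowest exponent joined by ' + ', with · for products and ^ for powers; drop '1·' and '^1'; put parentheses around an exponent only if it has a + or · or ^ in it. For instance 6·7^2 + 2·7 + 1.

[0] 6 ≡ 4 + 2 (base 4). Lift 5: 7. −1: 6.
[1] 6 ≡ 5 + 1 (base 5). Lift 6: 7. −1: 6.
[2] 6 ≡ 6 (base 6). Lift 7: 7. −1: 6.

6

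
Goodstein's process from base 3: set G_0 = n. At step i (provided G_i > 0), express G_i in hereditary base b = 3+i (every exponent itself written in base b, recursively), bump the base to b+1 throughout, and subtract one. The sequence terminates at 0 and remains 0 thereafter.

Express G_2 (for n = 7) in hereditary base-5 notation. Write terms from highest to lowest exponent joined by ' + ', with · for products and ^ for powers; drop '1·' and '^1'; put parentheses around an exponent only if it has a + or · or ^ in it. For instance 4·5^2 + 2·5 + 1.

7 —HB3→ 2·3 + 1 —bump→ 2·4 + 1 = 9 —(−1)→ 8
8 —HB4→ 2·4 —bump→ 2·5 = 10 —(−1)→ 9
9 —HB5→ 5 + 4 —bump→ 6 + 4 = 10 —(−1)→ 9

5 + 4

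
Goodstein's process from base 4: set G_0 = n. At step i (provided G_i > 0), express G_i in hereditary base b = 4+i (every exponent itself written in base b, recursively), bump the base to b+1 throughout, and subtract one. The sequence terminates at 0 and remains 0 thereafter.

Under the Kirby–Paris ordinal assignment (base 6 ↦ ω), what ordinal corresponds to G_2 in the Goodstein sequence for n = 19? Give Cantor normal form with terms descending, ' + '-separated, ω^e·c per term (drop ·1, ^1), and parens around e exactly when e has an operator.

base 4: 19 = 4^2 + 3; at 5: 5^2 + 3 = 28; next = 27
base 5: 27 = 5^2 + 2; at 6: 6^2 + 2 = 38; next = 37

ω^2 + 1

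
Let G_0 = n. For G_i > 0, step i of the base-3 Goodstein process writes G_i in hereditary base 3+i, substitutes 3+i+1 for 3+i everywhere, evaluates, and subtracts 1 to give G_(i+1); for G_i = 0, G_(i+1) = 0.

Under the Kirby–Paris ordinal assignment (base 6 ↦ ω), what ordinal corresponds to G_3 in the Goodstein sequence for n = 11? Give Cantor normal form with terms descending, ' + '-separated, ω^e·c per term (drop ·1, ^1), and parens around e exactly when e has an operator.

ω·5 + 5

base 3: 11 = 3^2 + 2; at 4: 4^2 + 2 = 18; next = 17
base 4: 17 = 4^2 + 1; at 5: 5^2 + 1 = 26; next = 25
base 5: 25 = 5^2; at 6: 6^2 = 36; next = 35
base 6: 35 = 5·6 + 5; at 7: 5·7 + 5 = 40; next = 39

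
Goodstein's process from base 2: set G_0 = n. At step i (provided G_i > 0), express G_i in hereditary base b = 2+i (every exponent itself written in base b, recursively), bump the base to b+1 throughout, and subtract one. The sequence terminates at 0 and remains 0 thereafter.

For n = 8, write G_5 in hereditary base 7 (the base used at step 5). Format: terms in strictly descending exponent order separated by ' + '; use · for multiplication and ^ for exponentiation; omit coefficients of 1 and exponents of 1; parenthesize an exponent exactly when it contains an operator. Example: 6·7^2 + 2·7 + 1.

2·7^7 + 2·7^2 + 7 + 4

i=0: 8 = 2^(2 + 1) (b=2); 2→3: 3^(3 + 1) = 81; 81−1 = 80
i=1: 80 = 2·3^3 + 2·3^2 + 2·3 + 2 (b=3); 3→4: 2·4^4 + 2·4^2 + 2·4 + 2 = 554; 554−1 = 553
i=2: 553 = 2·4^4 + 2·4^2 + 2·4 + 1 (b=4); 4→5: 2·5^5 + 2·5^2 + 2·5 + 1 = 6311; 6311−1 = 6310
i=3: 6310 = 2·5^5 + 2·5^2 + 2·5 (b=5); 5→6: 2·6^6 + 2·6^2 + 2·6 = 93396; 93396−1 = 93395
i=4: 93395 = 2·6^6 + 2·6^2 + 6 + 5 (b=6); 6→7: 2·7^7 + 2·7^2 + 7 + 5 = 1647196; 1647196−1 = 1647195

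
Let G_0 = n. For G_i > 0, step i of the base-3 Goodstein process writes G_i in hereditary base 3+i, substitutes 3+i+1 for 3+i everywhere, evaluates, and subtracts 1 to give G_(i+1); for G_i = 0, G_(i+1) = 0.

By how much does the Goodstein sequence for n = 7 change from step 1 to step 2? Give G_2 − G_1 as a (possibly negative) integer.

base 3: 7 = 2·3 + 1; at 4: 2·4 + 1 = 9; next = 8
base 4: 8 = 2·4; at 5: 2·5 = 10; next = 9

1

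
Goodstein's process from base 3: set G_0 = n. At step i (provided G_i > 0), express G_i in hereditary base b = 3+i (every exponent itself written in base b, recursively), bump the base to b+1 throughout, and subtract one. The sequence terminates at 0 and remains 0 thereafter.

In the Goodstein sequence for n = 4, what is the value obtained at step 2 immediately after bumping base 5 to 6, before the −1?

[0] 4 ≡ 3 + 1 (base 3). Lift 4: 5. −1: 4.
[1] 4 ≡ 4 (base 4). Lift 5: 5. −1: 4.
[2] 4 ≡ 4 (base 5). Lift 6: 4. −1: 3.

4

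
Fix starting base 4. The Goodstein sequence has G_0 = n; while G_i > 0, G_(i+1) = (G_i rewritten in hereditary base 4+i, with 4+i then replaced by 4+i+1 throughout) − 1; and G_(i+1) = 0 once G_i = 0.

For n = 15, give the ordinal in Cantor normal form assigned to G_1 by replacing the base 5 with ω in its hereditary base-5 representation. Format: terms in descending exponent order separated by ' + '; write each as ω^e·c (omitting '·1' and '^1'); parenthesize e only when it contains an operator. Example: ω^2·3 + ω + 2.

ω·3 + 2

15 —HB4→ 3·4 + 3 —bump→ 3·5 + 3 = 18 —(−1)→ 17
17 —HB5→ 3·5 + 2 —bump→ 3·6 + 2 = 20 —(−1)→ 19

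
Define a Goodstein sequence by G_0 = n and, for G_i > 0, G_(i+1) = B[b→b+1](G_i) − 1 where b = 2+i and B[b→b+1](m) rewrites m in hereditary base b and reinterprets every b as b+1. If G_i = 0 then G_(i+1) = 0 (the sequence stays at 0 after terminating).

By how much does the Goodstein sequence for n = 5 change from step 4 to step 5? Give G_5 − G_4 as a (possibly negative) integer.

G_0 = 5. HB_2(5) = 2^2 + 1. Bump = 28. G_1 = 27.
G_1 = 27. HB_3(27) = 3^3. Bump = 256. G_2 = 255.
G_2 = 255. HB_4(255) = 3·4^3 + 3·4^2 + 3·4 + 3. Bump = 468. G_3 = 467.
G_3 = 467. HB_5(467) = 3·5^3 + 3·5^2 + 3·5 + 2. Bump = 776. G_4 = 775.
G_4 = 775. HB_6(775) = 3·6^3 + 3·6^2 + 3·6 + 1. Bump = 1198. G_5 = 1197.

422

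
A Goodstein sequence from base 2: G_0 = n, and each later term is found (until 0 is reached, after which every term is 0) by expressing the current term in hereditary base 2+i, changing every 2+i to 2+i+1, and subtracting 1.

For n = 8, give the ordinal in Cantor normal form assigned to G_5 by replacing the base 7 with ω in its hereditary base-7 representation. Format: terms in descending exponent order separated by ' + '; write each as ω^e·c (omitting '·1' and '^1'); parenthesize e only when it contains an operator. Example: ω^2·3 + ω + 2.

ω^ω·2 + ω^2·2 + ω + 4

i=0: 8 = 2^(2 + 1) (b=2); 2→3: 3^(3 + 1) = 81; 81−1 = 80
i=1: 80 = 2·3^3 + 2·3^2 + 2·3 + 2 (b=3); 3→4: 2·4^4 + 2·4^2 + 2·4 + 2 = 554; 554−1 = 553
i=2: 553 = 2·4^4 + 2·4^2 + 2·4 + 1 (b=4); 4→5: 2·5^5 + 2·5^2 + 2·5 + 1 = 6311; 6311−1 = 6310
i=3: 6310 = 2·5^5 + 2·5^2 + 2·5 (b=5); 5→6: 2·6^6 + 2·6^2 + 2·6 = 93396; 93396−1 = 93395
i=4: 93395 = 2·6^6 + 2·6^2 + 6 + 5 (b=6); 6→7: 2·7^7 + 2·7^2 + 7 + 5 = 1647196; 1647196−1 = 1647195
i=5: 1647195 = 2·7^7 + 2·7^2 + 7 + 4 (b=7); 7→8: 2·8^8 + 2·8^2 + 8 + 4 = 33554572; 33554572−1 = 33554571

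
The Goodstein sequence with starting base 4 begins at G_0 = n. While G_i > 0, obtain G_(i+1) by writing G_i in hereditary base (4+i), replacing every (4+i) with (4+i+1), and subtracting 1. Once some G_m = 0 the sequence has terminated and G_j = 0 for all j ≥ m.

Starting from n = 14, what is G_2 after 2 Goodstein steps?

(0) 14|_4 = 3·4 + 2 ↦ 3·5 + 2|_5 = 17 ⇒ 16
(1) 16|_5 = 3·5 + 1 ↦ 3·6 + 1|_6 = 19 ⇒ 18
(2) 18|_6 = 3·6 ↦ 3·7|_7 = 21 ⇒ 20

18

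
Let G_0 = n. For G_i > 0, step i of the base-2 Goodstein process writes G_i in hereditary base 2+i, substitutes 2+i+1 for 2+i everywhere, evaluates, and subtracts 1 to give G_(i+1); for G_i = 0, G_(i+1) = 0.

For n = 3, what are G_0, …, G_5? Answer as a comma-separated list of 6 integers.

i=0: 3 = 2 + 1 (b=2); 2→3: 3 + 1 = 4; 4−1 = 3
i=1: 3 = 3 (b=3); 3→4: 4 = 4; 4−1 = 3
i=2: 3 = 3 (b=4); 4→5: 3 = 3; 3−1 = 2
i=3: 2 = 2 (b=5); 5→6: 2 = 2; 2−1 = 1
i=4: 1 = 1 (b=6); 6→7: 1 = 1; 1−1 = 0

3, 3, 3, 2, 1, 0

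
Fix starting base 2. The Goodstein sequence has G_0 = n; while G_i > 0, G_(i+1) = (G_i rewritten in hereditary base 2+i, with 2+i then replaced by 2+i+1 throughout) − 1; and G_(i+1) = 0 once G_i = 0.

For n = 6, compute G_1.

6 —HB2→ 2^2 + 2 —bump→ 3^3 + 3 = 30 —(−1)→ 29
29 —HB3→ 3^3 + 2 —bump→ 4^4 + 2 = 258 —(−1)→ 257

29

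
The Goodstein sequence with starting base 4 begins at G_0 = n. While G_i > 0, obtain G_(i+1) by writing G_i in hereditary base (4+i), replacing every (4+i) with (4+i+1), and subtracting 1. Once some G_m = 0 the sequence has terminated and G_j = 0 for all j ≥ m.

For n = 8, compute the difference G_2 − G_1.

step 0: 8 = 2·4; sub 5 for 4: 2·5; = 10; G_1 = 10−1 = 9
step 1: 9 = 5 + 4; sub 6 for 5: 6 + 4; = 10; G_2 = 10−1 = 9

0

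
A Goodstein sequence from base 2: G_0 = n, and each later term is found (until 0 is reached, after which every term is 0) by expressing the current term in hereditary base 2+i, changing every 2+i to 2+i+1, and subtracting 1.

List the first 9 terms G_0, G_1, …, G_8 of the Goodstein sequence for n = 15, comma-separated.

15, 111, 1283, 18752, 326593, 6588344, 150994943, 3524450280, 100077777775

G_0 = 15. HB_2(15) = 2^(2 + 1) + 2^2 + 2 + 1. Bump = 112. G_1 = 111.
G_1 = 111. HB_3(111) = 3^(3 + 1) + 3^3 + 3. Bump = 1284. G_2 = 1283.
G_2 = 1283. HB_4(1283) = 4^(4 + 1) + 4^4 + 3. Bump = 18753. G_3 = 18752.
G_3 = 18752. HB_5(18752) = 5^(5 + 1) + 5^5 + 2. Bump = 326594. G_4 = 326593.
G_4 = 326593. HB_6(326593) = 6^(6 + 1) + 6^6 + 1. Bump = 6588345. G_5 = 6588344.
G_5 = 6588344. HB_7(6588344) = 7^(7 + 1) + 7^7. Bump = 150994944. G_6 = 150994943.
G_6 = 150994943. HB_8(150994943) = 8^(8 + 1) + 7·8^7 + 7·8^6 + 7·8^5 + 7·8^4 + 7·8^3 + 7·8^2 + 7·8 + 7. Bump = 3524450281. G_7 = 3524450280.
G_7 = 3524450280. HB_9(3524450280) = 9^(9 + 1) + 7·9^7 + 7·9^6 + 7·9^5 + 7·9^4 + 7·9^3 + 7·9^2 + 7·9 + 6. Bump = 100077777776. G_8 = 100077777775.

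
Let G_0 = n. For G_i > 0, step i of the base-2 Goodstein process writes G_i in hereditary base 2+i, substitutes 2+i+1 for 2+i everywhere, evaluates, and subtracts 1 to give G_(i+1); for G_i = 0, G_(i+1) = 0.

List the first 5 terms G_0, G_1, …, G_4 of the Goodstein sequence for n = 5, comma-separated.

5, 27, 255, 467, 775

G_0 = 5. HB_2(5) = 2^2 + 1. Bump = 28. G_1 = 27.
G_1 = 27. HB_3(27) = 3^3. Bump = 256. G_2 = 255.
G_2 = 255. HB_4(255) = 3·4^3 + 3·4^2 + 3·4 + 3. Bump = 468. G_3 = 467.
G_3 = 467. HB_5(467) = 3·5^3 + 3·5^2 + 3·5 + 2. Bump = 776. G_4 = 775.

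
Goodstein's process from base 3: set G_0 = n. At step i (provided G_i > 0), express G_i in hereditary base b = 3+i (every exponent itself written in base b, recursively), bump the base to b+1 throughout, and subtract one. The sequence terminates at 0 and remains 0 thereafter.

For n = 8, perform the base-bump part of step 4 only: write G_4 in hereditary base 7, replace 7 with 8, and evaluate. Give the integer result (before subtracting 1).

8 —HB3→ 2·3 + 2 —bump→ 2·4 + 2 = 10 —(−1)→ 9
9 —HB4→ 2·4 + 1 —bump→ 2·5 + 1 = 11 —(−1)→ 10
10 —HB5→ 2·5 —bump→ 2·6 = 12 —(−1)→ 11
11 —HB6→ 6 + 5 —bump→ 7 + 5 = 12 —(−1)→ 11
11 —HB7→ 7 + 4 —bump→ 8 + 4 = 12 —(−1)→ 11

12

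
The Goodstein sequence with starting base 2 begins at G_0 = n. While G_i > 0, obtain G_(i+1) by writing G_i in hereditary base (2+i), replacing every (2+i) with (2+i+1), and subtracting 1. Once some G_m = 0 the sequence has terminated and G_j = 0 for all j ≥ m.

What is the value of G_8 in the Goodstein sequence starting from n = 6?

555551

G_0 = 6. HB_2(6) = 2^2 + 2. Bump = 30. G_1 = 29.
G_1 = 29. HB_3(29) = 3^3 + 2. Bump = 258. G_2 = 257.
G_2 = 257. HB_4(257) = 4^4 + 1. Bump = 3126. G_3 = 3125.
G_3 = 3125. HB_5(3125) = 5^5. Bump = 46656. G_4 = 46655.
G_4 = 46655. HB_6(46655) = 5·6^5 + 5·6^4 + 5·6^3 + 5·6^2 + 5·6 + 5. Bump = 98040. G_5 = 98039.
G_5 = 98039. HB_7(98039) = 5·7^5 + 5·7^4 + 5·7^3 + 5·7^2 + 5·7 + 4. Bump = 187244. G_6 = 187243.
G_6 = 187243. HB_8(187243) = 5·8^5 + 5·8^4 + 5·8^3 + 5·8^2 + 5·8 + 3. Bump = 332148. G_7 = 332147.
G_7 = 332147. HB_9(332147) = 5·9^5 + 5·9^4 + 5·9^3 + 5·9^2 + 5·9 + 2. Bump = 555552. G_8 = 555551.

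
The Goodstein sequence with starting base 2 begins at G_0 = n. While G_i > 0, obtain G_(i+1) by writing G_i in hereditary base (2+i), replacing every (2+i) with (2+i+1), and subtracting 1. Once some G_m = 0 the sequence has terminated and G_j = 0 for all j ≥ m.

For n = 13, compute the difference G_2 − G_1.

step 0: 13 = 2^(2 + 1) + 2^2 + 1; sub 3 for 2: 3^(3 + 1) + 3^3 + 1; = 109; G_1 = 109−1 = 108
step 1: 108 = 3^(3 + 1) + 3^3; sub 4 for 3: 4^(4 + 1) + 4^4; = 1280; G_2 = 1280−1 = 1279

1171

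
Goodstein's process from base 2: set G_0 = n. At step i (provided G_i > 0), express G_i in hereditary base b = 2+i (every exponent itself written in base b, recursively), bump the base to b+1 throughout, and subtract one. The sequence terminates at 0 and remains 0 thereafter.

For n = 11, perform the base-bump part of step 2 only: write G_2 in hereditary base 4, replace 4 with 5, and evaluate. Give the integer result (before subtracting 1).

[0] 11 ≡ 2^(2 + 1) + 2 + 1 (base 2). Lift 3: 85. −1: 84.
[1] 84 ≡ 3^(3 + 1) + 3 (base 3). Lift 4: 1028. −1: 1027.
[2] 1027 ≡ 4^(4 + 1) + 3 (base 4). Lift 5: 15628. −1: 15627.

15628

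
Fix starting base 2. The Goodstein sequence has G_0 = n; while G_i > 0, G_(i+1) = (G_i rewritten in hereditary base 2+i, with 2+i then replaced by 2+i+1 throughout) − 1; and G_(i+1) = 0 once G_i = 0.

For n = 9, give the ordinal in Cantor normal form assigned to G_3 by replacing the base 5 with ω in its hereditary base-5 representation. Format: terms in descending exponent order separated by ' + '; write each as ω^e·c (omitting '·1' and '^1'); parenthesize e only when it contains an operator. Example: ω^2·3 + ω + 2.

ω^ω·3 + ω^3·3 + ω^2·3 + ω·3 + 2

i=0: 9 = 2^(2 + 1) + 1 (b=2); 2→3: 3^(3 + 1) + 1 = 82; 82−1 = 81
i=1: 81 = 3^(3 + 1) (b=3); 3→4: 4^(4 + 1) = 1024; 1024−1 = 1023
i=2: 1023 = 3·4^4 + 3·4^3 + 3·4^2 + 3·4 + 3 (b=4); 4→5: 3·5^5 + 3·5^3 + 3·5^2 + 3·5 + 3 = 9843; 9843−1 = 9842
i=3: 9842 = 3·5^5 + 3·5^3 + 3·5^2 + 3·5 + 2 (b=5); 5→6: 3·6^6 + 3·6^3 + 3·6^2 + 3·6 + 2 = 140744; 140744−1 = 140743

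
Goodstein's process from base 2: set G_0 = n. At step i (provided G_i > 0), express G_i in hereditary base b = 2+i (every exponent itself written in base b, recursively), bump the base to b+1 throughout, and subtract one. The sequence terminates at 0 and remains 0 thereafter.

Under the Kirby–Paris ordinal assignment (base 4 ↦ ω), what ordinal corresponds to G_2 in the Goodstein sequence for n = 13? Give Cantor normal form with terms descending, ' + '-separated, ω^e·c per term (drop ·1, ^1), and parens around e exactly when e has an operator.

G_0 = 13. HB_2(13) = 2^(2 + 1) + 2^2 + 1. Bump = 109. G_1 = 108.
G_1 = 108. HB_3(108) = 3^(3 + 1) + 3^3. Bump = 1280. G_2 = 1279.
G_2 = 1279. HB_4(1279) = 4^(4 + 1) + 3·4^3 + 3·4^2 + 3·4 + 3. Bump = 16093. G_3 = 16092.

ω^(ω + 1) + ω^3·3 + ω^2·3 + ω·3 + 3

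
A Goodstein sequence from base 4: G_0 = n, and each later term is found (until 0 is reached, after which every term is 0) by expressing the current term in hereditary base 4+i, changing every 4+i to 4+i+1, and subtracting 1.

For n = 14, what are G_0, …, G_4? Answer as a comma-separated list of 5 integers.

i=0: 14 = 3·4 + 2 (b=4); 4→5: 3·5 + 2 = 17; 17−1 = 16
i=1: 16 = 3·5 + 1 (b=5); 5→6: 3·6 + 1 = 19; 19−1 = 18
i=2: 18 = 3·6 (b=6); 6→7: 3·7 = 21; 21−1 = 20
i=3: 20 = 2·7 + 6 (b=7); 7→8: 2·8 + 6 = 22; 22−1 = 21

14, 16, 18, 20, 21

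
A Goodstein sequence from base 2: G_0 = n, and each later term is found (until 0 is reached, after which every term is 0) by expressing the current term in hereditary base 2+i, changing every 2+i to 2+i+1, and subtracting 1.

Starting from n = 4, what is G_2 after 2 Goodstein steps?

41

(0) 4|_2 = 2^2 ↦ 3^3|_3 = 27 ⇒ 26
(1) 26|_3 = 2·3^2 + 2·3 + 2 ↦ 2·4^2 + 2·4 + 2|_4 = 42 ⇒ 41
(2) 41|_4 = 2·4^2 + 2·4 + 1 ↦ 2·5^2 + 2·5 + 1|_5 = 61 ⇒ 60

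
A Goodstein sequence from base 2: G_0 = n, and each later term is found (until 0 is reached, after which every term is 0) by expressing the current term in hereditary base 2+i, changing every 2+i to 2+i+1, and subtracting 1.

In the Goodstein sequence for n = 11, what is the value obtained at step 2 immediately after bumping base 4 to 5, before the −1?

15628

(0) 11|_2 = 2^(2 + 1) + 2 + 1 ↦ 3^(3 + 1) + 3 + 1|_3 = 85 ⇒ 84
(1) 84|_3 = 3^(3 + 1) + 3 ↦ 4^(4 + 1) + 4|_4 = 1028 ⇒ 1027
(2) 1027|_4 = 4^(4 + 1) + 3 ↦ 5^(5 + 1) + 3|_5 = 15628 ⇒ 15627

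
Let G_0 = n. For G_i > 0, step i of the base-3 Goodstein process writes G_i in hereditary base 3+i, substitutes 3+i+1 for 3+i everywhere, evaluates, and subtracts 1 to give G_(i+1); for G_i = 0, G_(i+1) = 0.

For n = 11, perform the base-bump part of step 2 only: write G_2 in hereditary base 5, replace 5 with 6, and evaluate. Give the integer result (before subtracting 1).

G_0 = 11. HB_3(11) = 3^2 + 2. Bump = 18. G_1 = 17.
G_1 = 17. HB_4(17) = 4^2 + 1. Bump = 26. G_2 = 25.
G_2 = 25. HB_5(25) = 5^2. Bump = 36. G_3 = 35.

36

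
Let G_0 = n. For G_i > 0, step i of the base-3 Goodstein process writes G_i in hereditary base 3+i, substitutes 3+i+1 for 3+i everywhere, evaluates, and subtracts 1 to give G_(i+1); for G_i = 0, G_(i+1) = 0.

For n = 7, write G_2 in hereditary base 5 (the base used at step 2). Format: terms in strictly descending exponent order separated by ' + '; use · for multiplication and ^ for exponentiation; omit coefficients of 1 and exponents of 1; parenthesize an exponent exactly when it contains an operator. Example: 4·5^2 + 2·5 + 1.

(0) 7|_3 = 2·3 + 1 ↦ 2·4 + 1|_4 = 9 ⇒ 8
(1) 8|_4 = 2·4 ↦ 2·5|_5 = 10 ⇒ 9
(2) 9|_5 = 5 + 4 ↦ 6 + 4|_6 = 10 ⇒ 9

5 + 4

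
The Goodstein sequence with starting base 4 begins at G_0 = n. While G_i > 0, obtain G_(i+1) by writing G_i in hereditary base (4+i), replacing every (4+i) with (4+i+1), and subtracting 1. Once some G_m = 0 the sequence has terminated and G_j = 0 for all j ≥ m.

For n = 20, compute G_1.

(0) 20|_4 = 4^2 + 4 ↦ 5^2 + 5|_5 = 30 ⇒ 29
(1) 29|_5 = 5^2 + 4 ↦ 6^2 + 4|_6 = 40 ⇒ 39

29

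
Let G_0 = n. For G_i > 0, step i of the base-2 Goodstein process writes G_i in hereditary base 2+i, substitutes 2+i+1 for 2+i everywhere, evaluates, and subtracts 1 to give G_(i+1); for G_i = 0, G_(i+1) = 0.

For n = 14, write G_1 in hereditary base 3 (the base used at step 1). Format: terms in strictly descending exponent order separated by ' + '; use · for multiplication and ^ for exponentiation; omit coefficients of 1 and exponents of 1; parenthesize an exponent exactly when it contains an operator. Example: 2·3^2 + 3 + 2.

G_0=14  [base 2] 2^(2 + 1) + 2^2 + 2  →[2↦3]→  3^(3 + 1) + 3^3 + 3 = 111  −1 ⇒ G_1=110
G_1=110  [base 3] 3^(3 + 1) + 3^3 + 2  →[3↦4]→  4^(4 + 1) + 4^4 + 2 = 1282  −1 ⇒ G_2=1281

3^(3 + 1) + 3^3 + 2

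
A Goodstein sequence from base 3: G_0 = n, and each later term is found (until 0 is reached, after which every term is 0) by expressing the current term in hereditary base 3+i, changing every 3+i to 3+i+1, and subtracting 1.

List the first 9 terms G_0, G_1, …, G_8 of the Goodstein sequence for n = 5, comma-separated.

G_0=5  [base 3] 3 + 2  →[3↦4]→  4 + 2 = 6  −1 ⇒ G_1=5
G_1=5  [base 4] 4 + 1  →[4↦5]→  5 + 1 = 6  −1 ⇒ G_2=5
G_2=5  [base 5] 5  →[5↦6]→  6 = 6  −1 ⇒ G_3=5
G_3=5  [base 6] 5  →[6↦7]→  5 = 5  −1 ⇒ G_4=4
G_4=4  [base 7] 4  →[7↦8]→  4 = 4  −1 ⇒ G_5=3
G_5=3  [base 8] 3  →[8↦9]→  3 = 3  −1 ⇒ G_6=2
G_6=2  [base 9] 2  →[9↦10]→  2 = 2  −1 ⇒ G_7=1
G_7=1  [base 10] 1  →[10↦11]→  1 = 1  −1 ⇒ G_8=0

5, 5, 5, 5, 4, 3, 2, 1, 0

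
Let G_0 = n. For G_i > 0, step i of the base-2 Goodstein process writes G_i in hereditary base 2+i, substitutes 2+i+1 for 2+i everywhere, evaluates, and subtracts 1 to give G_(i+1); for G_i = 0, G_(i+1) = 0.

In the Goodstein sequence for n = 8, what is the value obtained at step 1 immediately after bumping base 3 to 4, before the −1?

[0] 8 ≡ 2^(2 + 1) (base 2). Lift 3: 81. −1: 80.
[1] 80 ≡ 2·3^3 + 2·3^2 + 2·3 + 2 (base 3). Lift 4: 554. −1: 553.

554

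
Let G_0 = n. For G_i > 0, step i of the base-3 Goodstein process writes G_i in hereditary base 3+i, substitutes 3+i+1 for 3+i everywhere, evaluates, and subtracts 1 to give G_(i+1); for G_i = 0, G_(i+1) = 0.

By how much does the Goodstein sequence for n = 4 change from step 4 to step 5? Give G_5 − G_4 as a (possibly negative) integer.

(0) 4|_3 = 3 + 1 ↦ 4 + 1|_4 = 5 ⇒ 4
(1) 4|_4 = 4 ↦ 5|_5 = 5 ⇒ 4
(2) 4|_5 = 4 ↦ 4|_6 = 4 ⇒ 3
(3) 3|_6 = 3 ↦ 3|_7 = 3 ⇒ 2
(4) 2|_7 = 2 ↦ 2|_8 = 2 ⇒ 1

-1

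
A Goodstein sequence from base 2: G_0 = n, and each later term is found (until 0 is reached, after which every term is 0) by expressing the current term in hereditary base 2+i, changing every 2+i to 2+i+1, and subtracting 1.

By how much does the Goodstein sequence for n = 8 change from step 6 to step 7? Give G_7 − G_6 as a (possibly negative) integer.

741286580

base 2: 8 = 2^(2 + 1); at 3: 3^(3 + 1) = 81; next = 80
base 3: 80 = 2·3^3 + 2·3^2 + 2·3 + 2; at 4: 2·4^4 + 2·4^2 + 2·4 + 2 = 554; next = 553
base 4: 553 = 2·4^4 + 2·4^2 + 2·4 + 1; at 5: 2·5^5 + 2·5^2 + 2·5 + 1 = 6311; next = 6310
base 5: 6310 = 2·5^5 + 2·5^2 + 2·5; at 6: 2·6^6 + 2·6^2 + 2·6 = 93396; next = 93395
base 6: 93395 = 2·6^6 + 2·6^2 + 6 + 5; at 7: 2·7^7 + 2·7^2 + 7 + 5 = 1647196; next = 1647195
base 7: 1647195 = 2·7^7 + 2·7^2 + 7 + 4; at 8: 2·8^8 + 2·8^2 + 8 + 4 = 33554572; next = 33554571
base 8: 33554571 = 2·8^8 + 2·8^2 + 8 + 3; at 9: 2·9^9 + 2·9^2 + 9 + 3 = 774841152; next = 774841151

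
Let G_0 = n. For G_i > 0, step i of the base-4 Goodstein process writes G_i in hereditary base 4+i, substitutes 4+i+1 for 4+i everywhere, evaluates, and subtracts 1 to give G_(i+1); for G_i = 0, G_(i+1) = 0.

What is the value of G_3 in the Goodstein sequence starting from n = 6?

6

[0] 6 ≡ 4 + 2 (base 4). Lift 5: 7. −1: 6.
[1] 6 ≡ 5 + 1 (base 5). Lift 6: 7. −1: 6.
[2] 6 ≡ 6 (base 6). Lift 7: 7. −1: 6.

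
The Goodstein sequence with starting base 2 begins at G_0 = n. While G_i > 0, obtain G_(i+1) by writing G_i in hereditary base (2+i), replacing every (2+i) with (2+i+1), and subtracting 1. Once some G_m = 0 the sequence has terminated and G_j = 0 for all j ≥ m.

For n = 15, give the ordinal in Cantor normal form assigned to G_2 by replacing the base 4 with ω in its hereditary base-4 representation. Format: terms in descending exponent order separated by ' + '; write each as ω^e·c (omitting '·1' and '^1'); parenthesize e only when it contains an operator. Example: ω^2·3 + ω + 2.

base 2: 15 = 2^(2 + 1) + 2^2 + 2 + 1; at 3: 3^(3 + 1) + 3^3 + 3 + 1 = 112; next = 111
base 3: 111 = 3^(3 + 1) + 3^3 + 3; at 4: 4^(4 + 1) + 4^4 + 4 = 1284; next = 1283
base 4: 1283 = 4^(4 + 1) + 4^4 + 3; at 5: 5^(5 + 1) + 5^5 + 3 = 18753; next = 18752

ω^(ω + 1) + ω^ω + 3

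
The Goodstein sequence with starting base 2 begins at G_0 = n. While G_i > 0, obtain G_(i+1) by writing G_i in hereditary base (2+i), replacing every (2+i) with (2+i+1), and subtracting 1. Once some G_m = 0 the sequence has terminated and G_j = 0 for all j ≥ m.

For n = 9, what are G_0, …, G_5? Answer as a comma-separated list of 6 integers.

base 2: 9 = 2^(2 + 1) + 1; at 3: 3^(3 + 1) + 1 = 82; next = 81
base 3: 81 = 3^(3 + 1); at 4: 4^(4 + 1) = 1024; next = 1023
base 4: 1023 = 3·4^4 + 3·4^3 + 3·4^2 + 3·4 + 3; at 5: 3·5^5 + 3·5^3 + 3·5^2 + 3·5 + 3 = 9843; next = 9842
base 5: 9842 = 3·5^5 + 3·5^3 + 3·5^2 + 3·5 + 2; at 6: 3·6^6 + 3·6^3 + 3·6^2 + 3·6 + 2 = 140744; next = 140743
base 6: 140743 = 3·6^6 + 3·6^3 + 3·6^2 + 3·6 + 1; at 7: 3·7^7 + 3·7^3 + 3·7^2 + 3·7 + 1 = 2471827; next = 2471826

9, 81, 1023, 9842, 140743, 2471826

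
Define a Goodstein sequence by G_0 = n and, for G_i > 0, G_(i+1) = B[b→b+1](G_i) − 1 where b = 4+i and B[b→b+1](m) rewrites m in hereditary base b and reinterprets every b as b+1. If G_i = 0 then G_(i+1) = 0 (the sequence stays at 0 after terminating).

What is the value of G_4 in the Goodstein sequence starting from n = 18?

base 4: 18 = 4^2 + 2; at 5: 5^2 + 2 = 27; next = 26
base 5: 26 = 5^2 + 1; at 6: 6^2 + 1 = 37; next = 36
base 6: 36 = 6^2; at 7: 7^2 = 49; next = 48
base 7: 48 = 6·7 + 6; at 8: 6·8 + 6 = 54; next = 53
base 8: 53 = 6·8 + 5; at 9: 6·9 + 5 = 59; next = 58

53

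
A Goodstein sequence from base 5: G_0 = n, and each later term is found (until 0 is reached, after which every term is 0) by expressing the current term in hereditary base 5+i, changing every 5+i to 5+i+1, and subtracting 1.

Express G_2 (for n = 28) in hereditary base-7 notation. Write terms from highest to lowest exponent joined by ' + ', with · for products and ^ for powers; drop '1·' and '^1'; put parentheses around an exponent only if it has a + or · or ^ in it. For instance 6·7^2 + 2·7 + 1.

7^2 + 1

28 —HB5→ 5^2 + 3 —bump→ 6^2 + 3 = 39 —(−1)→ 38
38 —HB6→ 6^2 + 2 —bump→ 7^2 + 2 = 51 —(−1)→ 50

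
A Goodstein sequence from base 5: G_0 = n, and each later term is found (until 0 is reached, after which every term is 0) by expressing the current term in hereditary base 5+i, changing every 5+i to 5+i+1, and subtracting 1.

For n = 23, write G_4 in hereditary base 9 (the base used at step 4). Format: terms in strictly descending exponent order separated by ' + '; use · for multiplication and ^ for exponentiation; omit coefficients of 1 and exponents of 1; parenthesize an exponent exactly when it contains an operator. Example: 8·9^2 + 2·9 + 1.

3·9 + 8

23 —HB5→ 4·5 + 3 —bump→ 4·6 + 3 = 27 —(−1)→ 26
26 —HB6→ 4·6 + 2 —bump→ 4·7 + 2 = 30 —(−1)→ 29
29 —HB7→ 4·7 + 1 —bump→ 4·8 + 1 = 33 —(−1)→ 32
32 —HB8→ 4·8 —bump→ 4·9 = 36 —(−1)→ 35
35 —HB9→ 3·9 + 8 —bump→ 3·10 + 8 = 38 —(−1)→ 37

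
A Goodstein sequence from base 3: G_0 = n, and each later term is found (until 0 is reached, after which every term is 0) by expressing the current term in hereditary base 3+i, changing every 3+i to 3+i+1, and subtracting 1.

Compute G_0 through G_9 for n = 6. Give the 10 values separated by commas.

6, 7, 7, 7, 7, 7, 6, 5, 4, 3

(0) 6|_3 = 2·3 ↦ 2·4|_4 = 8 ⇒ 7
(1) 7|_4 = 4 + 3 ↦ 5 + 3|_5 = 8 ⇒ 7
(2) 7|_5 = 5 + 2 ↦ 6 + 2|_6 = 8 ⇒ 7
(3) 7|_6 = 6 + 1 ↦ 7 + 1|_7 = 8 ⇒ 7
(4) 7|_7 = 7 ↦ 8|_8 = 8 ⇒ 7
(5) 7|_8 = 7 ↦ 7|_9 = 7 ⇒ 6
(6) 6|_9 = 6 ↦ 6|_10 = 6 ⇒ 5
(7) 5|_10 = 5 ↦ 5|_11 = 5 ⇒ 4
(8) 4|_11 = 4 ↦ 4|_12 = 4 ⇒ 3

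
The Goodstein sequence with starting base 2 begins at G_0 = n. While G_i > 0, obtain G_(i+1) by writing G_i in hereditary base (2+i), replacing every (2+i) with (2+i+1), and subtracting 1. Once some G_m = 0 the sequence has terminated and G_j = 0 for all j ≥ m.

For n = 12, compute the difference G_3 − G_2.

14620

i=0: 12 = 2^(2 + 1) + 2^2 (b=2); 2→3: 3^(3 + 1) + 3^3 = 108; 108−1 = 107
i=1: 107 = 3^(3 + 1) + 2·3^2 + 2·3 + 2 (b=3); 3→4: 4^(4 + 1) + 2·4^2 + 2·4 + 2 = 1066; 1066−1 = 1065
i=2: 1065 = 4^(4 + 1) + 2·4^2 + 2·4 + 1 (b=4); 4→5: 5^(5 + 1) + 2·5^2 + 2·5 + 1 = 15686; 15686−1 = 15685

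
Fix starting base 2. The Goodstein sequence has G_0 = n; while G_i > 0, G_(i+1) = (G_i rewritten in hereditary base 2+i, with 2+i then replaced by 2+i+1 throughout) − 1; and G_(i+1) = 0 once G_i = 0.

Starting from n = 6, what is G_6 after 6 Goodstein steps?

187243

G_0 = 6. HB_2(6) = 2^2 + 2. Bump = 30. G_1 = 29.
G_1 = 29. HB_3(29) = 3^3 + 2. Bump = 258. G_2 = 257.
G_2 = 257. HB_4(257) = 4^4 + 1. Bump = 3126. G_3 = 3125.
G_3 = 3125. HB_5(3125) = 5^5. Bump = 46656. G_4 = 46655.
G_4 = 46655. HB_6(46655) = 5·6^5 + 5·6^4 + 5·6^3 + 5·6^2 + 5·6 + 5. Bump = 98040. G_5 = 98039.
G_5 = 98039. HB_7(98039) = 5·7^5 + 5·7^4 + 5·7^3 + 5·7^2 + 5·7 + 4. Bump = 187244. G_6 = 187243.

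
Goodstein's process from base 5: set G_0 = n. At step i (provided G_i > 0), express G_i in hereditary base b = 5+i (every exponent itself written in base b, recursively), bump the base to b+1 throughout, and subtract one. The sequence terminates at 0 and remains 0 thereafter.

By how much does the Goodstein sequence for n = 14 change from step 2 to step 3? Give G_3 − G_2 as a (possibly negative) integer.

1

14 —HB5→ 2·5 + 4 —bump→ 2·6 + 4 = 16 —(−1)→ 15
15 —HB6→ 2·6 + 3 —bump→ 2·7 + 3 = 17 —(−1)→ 16
16 —HB7→ 2·7 + 2 —bump→ 2·8 + 2 = 18 —(−1)→ 17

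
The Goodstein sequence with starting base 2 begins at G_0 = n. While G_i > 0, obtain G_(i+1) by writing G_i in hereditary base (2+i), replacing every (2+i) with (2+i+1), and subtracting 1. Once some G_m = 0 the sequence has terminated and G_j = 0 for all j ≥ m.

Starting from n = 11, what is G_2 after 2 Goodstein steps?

1027

[0] 11 ≡ 2^(2 + 1) + 2 + 1 (base 2). Lift 3: 85. −1: 84.
[1] 84 ≡ 3^(3 + 1) + 3 (base 3). Lift 4: 1028. −1: 1027.
[2] 1027 ≡ 4^(4 + 1) + 3 (base 4). Lift 5: 15628. −1: 15627.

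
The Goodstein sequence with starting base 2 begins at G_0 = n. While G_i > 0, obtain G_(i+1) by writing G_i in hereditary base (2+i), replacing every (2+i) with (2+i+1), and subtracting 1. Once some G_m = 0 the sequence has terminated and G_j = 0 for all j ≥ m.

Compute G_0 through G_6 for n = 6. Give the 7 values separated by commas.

[0] 6 ≡ 2^2 + 2 (base 2). Lift 3: 30. −1: 29.
[1] 29 ≡ 3^3 + 2 (base 3). Lift 4: 258. −1: 257.
[2] 257 ≡ 4^4 + 1 (base 4). Lift 5: 3126. −1: 3125.
[3] 3125 ≡ 5^5 (base 5). Lift 6: 46656. −1: 46655.
[4] 46655 ≡ 5·6^5 + 5·6^4 + 5·6^3 + 5·6^2 + 5·6 + 5 (base 6). Lift 7: 98040. −1: 98039.
[5] 98039 ≡ 5·7^5 + 5·7^4 + 5·7^3 + 5·7^2 + 5·7 + 4 (base 7). Lift 8: 187244. −1: 187243.

6, 29, 257, 3125, 46655, 98039, 187243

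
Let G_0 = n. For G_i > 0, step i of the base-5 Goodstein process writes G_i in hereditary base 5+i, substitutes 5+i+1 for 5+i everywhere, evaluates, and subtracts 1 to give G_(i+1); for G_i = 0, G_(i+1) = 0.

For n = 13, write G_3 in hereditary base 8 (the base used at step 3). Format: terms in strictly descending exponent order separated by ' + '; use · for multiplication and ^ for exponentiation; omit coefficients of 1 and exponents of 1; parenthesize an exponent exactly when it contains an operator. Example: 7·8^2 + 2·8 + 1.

(0) 13|_5 = 2·5 + 3 ↦ 2·6 + 3|_6 = 15 ⇒ 14
(1) 14|_6 = 2·6 + 2 ↦ 2·7 + 2|_7 = 16 ⇒ 15
(2) 15|_7 = 2·7 + 1 ↦ 2·8 + 1|_8 = 17 ⇒ 16

2·8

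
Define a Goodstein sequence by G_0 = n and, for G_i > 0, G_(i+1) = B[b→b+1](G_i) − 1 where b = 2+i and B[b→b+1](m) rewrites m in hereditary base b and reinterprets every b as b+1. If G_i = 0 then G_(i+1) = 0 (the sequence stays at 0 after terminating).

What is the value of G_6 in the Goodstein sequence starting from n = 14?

134404971

(0) 14|_2 = 2^(2 + 1) + 2^2 + 2 ↦ 3^(3 + 1) + 3^3 + 3|_3 = 111 ⇒ 110
(1) 110|_3 = 3^(3 + 1) + 3^3 + 2 ↦ 4^(4 + 1) + 4^4 + 2|_4 = 1282 ⇒ 1281
(2) 1281|_4 = 4^(4 + 1) + 4^4 + 1 ↦ 5^(5 + 1) + 5^5 + 1|_5 = 18751 ⇒ 18750
(3) 18750|_5 = 5^(5 + 1) + 5^5 ↦ 6^(6 + 1) + 6^6|_6 = 326592 ⇒ 326591
(4) 326591|_6 = 6^(6 + 1) + 5·6^5 + 5·6^4 + 5·6^3 + 5·6^2 + 5·6 + 5 ↦ 7^(7 + 1) + 5·7^5 + 5·7^4 + 5·7^3 + 5·7^2 + 5·7 + 5|_7 = 5862841 ⇒ 5862840
(5) 5862840|_7 = 7^(7 + 1) + 5·7^5 + 5·7^4 + 5·7^3 + 5·7^2 + 5·7 + 4 ↦ 8^(8 + 1) + 5·8^5 + 5·8^4 + 5·8^3 + 5·8^2 + 5·8 + 4|_8 = 134404972 ⇒ 134404971
(6) 134404971|_8 = 8^(8 + 1) + 5·8^5 + 5·8^4 + 5·8^3 + 5·8^2 + 5·8 + 3 ↦ 9^(9 + 1) + 5·9^5 + 5·9^4 + 5·9^3 + 5·9^2 + 5·9 + 3|_9 = 3487116549 ⇒ 3487116548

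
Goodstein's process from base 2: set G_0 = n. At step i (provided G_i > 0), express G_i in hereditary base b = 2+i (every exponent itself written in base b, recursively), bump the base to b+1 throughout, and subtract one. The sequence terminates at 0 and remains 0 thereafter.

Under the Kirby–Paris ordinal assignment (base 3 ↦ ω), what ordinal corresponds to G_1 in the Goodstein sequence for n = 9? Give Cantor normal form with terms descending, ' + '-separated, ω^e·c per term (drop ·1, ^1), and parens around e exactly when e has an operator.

9 —HB2→ 2^(2 + 1) + 1 —bump→ 3^(3 + 1) + 1 = 82 —(−1)→ 81
81 —HB3→ 3^(3 + 1) —bump→ 4^(4 + 1) = 1024 —(−1)→ 1023

ω^(ω + 1)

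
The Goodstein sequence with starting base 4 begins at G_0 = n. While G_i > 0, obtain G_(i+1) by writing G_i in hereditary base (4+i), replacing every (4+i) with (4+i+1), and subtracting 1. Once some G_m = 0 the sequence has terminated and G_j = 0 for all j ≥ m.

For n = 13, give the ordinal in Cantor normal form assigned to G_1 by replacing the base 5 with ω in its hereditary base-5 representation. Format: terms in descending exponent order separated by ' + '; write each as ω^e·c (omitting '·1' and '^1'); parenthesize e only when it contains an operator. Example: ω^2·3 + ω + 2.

ω·3

13 —HB4→ 3·4 + 1 —bump→ 3·5 + 1 = 16 —(−1)→ 15
15 —HB5→ 3·5 —bump→ 3·6 = 18 —(−1)→ 17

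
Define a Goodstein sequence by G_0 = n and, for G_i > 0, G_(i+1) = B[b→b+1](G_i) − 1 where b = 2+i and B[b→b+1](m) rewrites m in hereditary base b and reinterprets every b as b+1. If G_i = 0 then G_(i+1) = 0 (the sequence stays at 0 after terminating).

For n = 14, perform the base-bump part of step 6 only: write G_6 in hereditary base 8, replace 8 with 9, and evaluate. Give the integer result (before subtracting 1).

3487116549

i=0: 14 = 2^(2 + 1) + 2^2 + 2 (b=2); 2→3: 3^(3 + 1) + 3^3 + 3 = 111; 111−1 = 110
i=1: 110 = 3^(3 + 1) + 3^3 + 2 (b=3); 3→4: 4^(4 + 1) + 4^4 + 2 = 1282; 1282−1 = 1281
i=2: 1281 = 4^(4 + 1) + 4^4 + 1 (b=4); 4→5: 5^(5 + 1) + 5^5 + 1 = 18751; 18751−1 = 18750
i=3: 18750 = 5^(5 + 1) + 5^5 (b=5); 5→6: 6^(6 + 1) + 6^6 = 326592; 326592−1 = 326591
i=4: 326591 = 6^(6 + 1) + 5·6^5 + 5·6^4 + 5·6^3 + 5·6^2 + 5·6 + 5 (b=6); 6→7: 7^(7 + 1) + 5·7^5 + 5·7^4 + 5·7^3 + 5·7^2 + 5·7 + 5 = 5862841; 5862841−1 = 5862840
i=5: 5862840 = 7^(7 + 1) + 5·7^5 + 5·7^4 + 5·7^3 + 5·7^2 + 5·7 + 4 (b=7); 7→8: 8^(8 + 1) + 5·8^5 + 5·8^4 + 5·8^3 + 5·8^2 + 5·8 + 4 = 134404972; 134404972−1 = 134404971
i=6: 134404971 = 8^(8 + 1) + 5·8^5 + 5·8^4 + 5·8^3 + 5·8^2 + 5·8 + 3 (b=8); 8→9: 9^(9 + 1) + 5·9^5 + 5·9^4 + 5·9^3 + 5·9^2 + 5·9 + 3 = 3487116549; 3487116549−1 = 3487116548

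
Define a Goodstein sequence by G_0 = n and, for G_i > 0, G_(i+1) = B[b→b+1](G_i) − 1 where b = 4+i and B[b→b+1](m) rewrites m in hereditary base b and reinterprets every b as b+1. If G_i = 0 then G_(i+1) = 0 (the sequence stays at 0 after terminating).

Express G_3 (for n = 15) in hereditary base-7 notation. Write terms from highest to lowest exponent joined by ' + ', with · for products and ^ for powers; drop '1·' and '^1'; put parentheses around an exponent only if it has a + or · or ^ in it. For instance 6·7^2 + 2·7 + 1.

15 —HB4→ 3·4 + 3 —bump→ 3·5 + 3 = 18 —(−1)→ 17
17 —HB5→ 3·5 + 2 —bump→ 3·6 + 2 = 20 —(−1)→ 19
19 —HB6→ 3·6 + 1 —bump→ 3·7 + 1 = 22 —(−1)→ 21
21 —HB7→ 3·7 —bump→ 3·8 = 24 —(−1)→ 23

3·7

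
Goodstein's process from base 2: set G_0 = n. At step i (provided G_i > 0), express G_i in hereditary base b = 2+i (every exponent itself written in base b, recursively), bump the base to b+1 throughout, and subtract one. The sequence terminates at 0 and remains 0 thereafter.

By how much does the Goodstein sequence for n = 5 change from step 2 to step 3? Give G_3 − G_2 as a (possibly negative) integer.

5 —HB2→ 2^2 + 1 —bump→ 3^3 + 1 = 28 —(−1)→ 27
27 —HB3→ 3^3 —bump→ 4^4 = 256 —(−1)→ 255
255 —HB4→ 3·4^3 + 3·4^2 + 3·4 + 3 —bump→ 3·5^3 + 3·5^2 + 3·5 + 3 = 468 —(−1)→ 467

212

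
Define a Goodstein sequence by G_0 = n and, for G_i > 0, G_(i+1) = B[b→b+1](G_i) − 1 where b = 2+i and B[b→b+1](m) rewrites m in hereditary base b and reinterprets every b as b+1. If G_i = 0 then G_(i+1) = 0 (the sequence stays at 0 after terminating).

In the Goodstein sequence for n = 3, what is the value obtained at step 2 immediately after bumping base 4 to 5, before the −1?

[0] 3 ≡ 2 + 1 (base 2). Lift 3: 4. −1: 3.
[1] 3 ≡ 3 (base 3). Lift 4: 4. −1: 3.
[2] 3 ≡ 3 (base 4). Lift 5: 3. −1: 2.

3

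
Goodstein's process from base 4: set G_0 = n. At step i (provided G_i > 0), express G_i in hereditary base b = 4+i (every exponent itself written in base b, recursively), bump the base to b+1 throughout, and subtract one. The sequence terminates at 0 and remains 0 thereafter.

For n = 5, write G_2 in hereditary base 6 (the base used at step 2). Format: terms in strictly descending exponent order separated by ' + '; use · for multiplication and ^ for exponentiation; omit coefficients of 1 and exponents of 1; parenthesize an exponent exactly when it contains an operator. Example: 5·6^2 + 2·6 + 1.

[0] 5 ≡ 4 + 1 (base 4). Lift 5: 6. −1: 5.
[1] 5 ≡ 5 (base 5). Lift 6: 6. −1: 5.
[2] 5 ≡ 5 (base 6). Lift 7: 5. −1: 4.

5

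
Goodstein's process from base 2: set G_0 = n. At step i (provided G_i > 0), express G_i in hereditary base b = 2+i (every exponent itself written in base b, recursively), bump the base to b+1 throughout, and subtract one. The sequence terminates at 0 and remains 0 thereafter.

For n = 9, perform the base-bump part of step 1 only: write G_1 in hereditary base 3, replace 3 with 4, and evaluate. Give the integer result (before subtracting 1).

step 0: 9 = 2^(2 + 1) + 1; sub 3 for 2: 3^(3 + 1) + 1; = 82; G_1 = 82−1 = 81
step 1: 81 = 3^(3 + 1); sub 4 for 3: 4^(4 + 1); = 1024; G_2 = 1024−1 = 1023

1024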